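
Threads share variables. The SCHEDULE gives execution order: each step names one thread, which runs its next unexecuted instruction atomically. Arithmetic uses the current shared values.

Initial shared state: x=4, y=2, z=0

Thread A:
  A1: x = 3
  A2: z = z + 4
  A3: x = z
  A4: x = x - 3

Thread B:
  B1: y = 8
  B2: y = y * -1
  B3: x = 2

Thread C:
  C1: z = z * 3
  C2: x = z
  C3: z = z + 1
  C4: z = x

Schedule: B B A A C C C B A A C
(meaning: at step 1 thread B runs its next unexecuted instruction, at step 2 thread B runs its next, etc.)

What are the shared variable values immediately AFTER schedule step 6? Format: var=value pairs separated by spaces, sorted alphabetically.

Step 1: thread B executes B1 (y = 8). Shared: x=4 y=8 z=0. PCs: A@0 B@1 C@0
Step 2: thread B executes B2 (y = y * -1). Shared: x=4 y=-8 z=0. PCs: A@0 B@2 C@0
Step 3: thread A executes A1 (x = 3). Shared: x=3 y=-8 z=0. PCs: A@1 B@2 C@0
Step 4: thread A executes A2 (z = z + 4). Shared: x=3 y=-8 z=4. PCs: A@2 B@2 C@0
Step 5: thread C executes C1 (z = z * 3). Shared: x=3 y=-8 z=12. PCs: A@2 B@2 C@1
Step 6: thread C executes C2 (x = z). Shared: x=12 y=-8 z=12. PCs: A@2 B@2 C@2

Answer: x=12 y=-8 z=12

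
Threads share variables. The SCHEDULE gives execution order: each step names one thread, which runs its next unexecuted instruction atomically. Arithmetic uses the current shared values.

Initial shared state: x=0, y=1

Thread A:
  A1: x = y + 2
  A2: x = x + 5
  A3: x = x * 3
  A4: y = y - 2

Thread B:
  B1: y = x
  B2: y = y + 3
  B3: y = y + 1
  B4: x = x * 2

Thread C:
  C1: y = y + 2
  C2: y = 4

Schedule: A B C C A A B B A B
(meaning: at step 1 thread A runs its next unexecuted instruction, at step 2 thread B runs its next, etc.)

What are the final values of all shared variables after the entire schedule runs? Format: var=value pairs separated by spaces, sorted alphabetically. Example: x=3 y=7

Step 1: thread A executes A1 (x = y + 2). Shared: x=3 y=1. PCs: A@1 B@0 C@0
Step 2: thread B executes B1 (y = x). Shared: x=3 y=3. PCs: A@1 B@1 C@0
Step 3: thread C executes C1 (y = y + 2). Shared: x=3 y=5. PCs: A@1 B@1 C@1
Step 4: thread C executes C2 (y = 4). Shared: x=3 y=4. PCs: A@1 B@1 C@2
Step 5: thread A executes A2 (x = x + 5). Shared: x=8 y=4. PCs: A@2 B@1 C@2
Step 6: thread A executes A3 (x = x * 3). Shared: x=24 y=4. PCs: A@3 B@1 C@2
Step 7: thread B executes B2 (y = y + 3). Shared: x=24 y=7. PCs: A@3 B@2 C@2
Step 8: thread B executes B3 (y = y + 1). Shared: x=24 y=8. PCs: A@3 B@3 C@2
Step 9: thread A executes A4 (y = y - 2). Shared: x=24 y=6. PCs: A@4 B@3 C@2
Step 10: thread B executes B4 (x = x * 2). Shared: x=48 y=6. PCs: A@4 B@4 C@2

Answer: x=48 y=6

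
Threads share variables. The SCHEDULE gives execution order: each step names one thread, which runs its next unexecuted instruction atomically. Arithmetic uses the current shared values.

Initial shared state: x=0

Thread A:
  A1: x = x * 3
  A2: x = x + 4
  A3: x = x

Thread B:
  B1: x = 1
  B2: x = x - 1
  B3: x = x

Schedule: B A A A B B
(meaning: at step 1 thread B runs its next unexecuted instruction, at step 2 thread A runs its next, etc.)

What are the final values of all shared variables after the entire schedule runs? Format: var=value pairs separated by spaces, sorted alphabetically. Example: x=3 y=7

Answer: x=6

Derivation:
Step 1: thread B executes B1 (x = 1). Shared: x=1. PCs: A@0 B@1
Step 2: thread A executes A1 (x = x * 3). Shared: x=3. PCs: A@1 B@1
Step 3: thread A executes A2 (x = x + 4). Shared: x=7. PCs: A@2 B@1
Step 4: thread A executes A3 (x = x). Shared: x=7. PCs: A@3 B@1
Step 5: thread B executes B2 (x = x - 1). Shared: x=6. PCs: A@3 B@2
Step 6: thread B executes B3 (x = x). Shared: x=6. PCs: A@3 B@3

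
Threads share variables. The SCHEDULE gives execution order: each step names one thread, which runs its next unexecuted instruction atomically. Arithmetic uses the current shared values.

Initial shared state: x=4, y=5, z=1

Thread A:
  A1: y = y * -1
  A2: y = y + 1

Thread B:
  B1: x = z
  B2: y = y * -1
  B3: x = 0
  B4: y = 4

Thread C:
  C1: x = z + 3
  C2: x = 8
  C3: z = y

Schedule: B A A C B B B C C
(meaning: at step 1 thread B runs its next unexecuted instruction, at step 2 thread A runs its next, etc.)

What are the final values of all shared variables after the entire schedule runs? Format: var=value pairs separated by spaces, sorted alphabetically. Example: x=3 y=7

Step 1: thread B executes B1 (x = z). Shared: x=1 y=5 z=1. PCs: A@0 B@1 C@0
Step 2: thread A executes A1 (y = y * -1). Shared: x=1 y=-5 z=1. PCs: A@1 B@1 C@0
Step 3: thread A executes A2 (y = y + 1). Shared: x=1 y=-4 z=1. PCs: A@2 B@1 C@0
Step 4: thread C executes C1 (x = z + 3). Shared: x=4 y=-4 z=1. PCs: A@2 B@1 C@1
Step 5: thread B executes B2 (y = y * -1). Shared: x=4 y=4 z=1. PCs: A@2 B@2 C@1
Step 6: thread B executes B3 (x = 0). Shared: x=0 y=4 z=1. PCs: A@2 B@3 C@1
Step 7: thread B executes B4 (y = 4). Shared: x=0 y=4 z=1. PCs: A@2 B@4 C@1
Step 8: thread C executes C2 (x = 8). Shared: x=8 y=4 z=1. PCs: A@2 B@4 C@2
Step 9: thread C executes C3 (z = y). Shared: x=8 y=4 z=4. PCs: A@2 B@4 C@3

Answer: x=8 y=4 z=4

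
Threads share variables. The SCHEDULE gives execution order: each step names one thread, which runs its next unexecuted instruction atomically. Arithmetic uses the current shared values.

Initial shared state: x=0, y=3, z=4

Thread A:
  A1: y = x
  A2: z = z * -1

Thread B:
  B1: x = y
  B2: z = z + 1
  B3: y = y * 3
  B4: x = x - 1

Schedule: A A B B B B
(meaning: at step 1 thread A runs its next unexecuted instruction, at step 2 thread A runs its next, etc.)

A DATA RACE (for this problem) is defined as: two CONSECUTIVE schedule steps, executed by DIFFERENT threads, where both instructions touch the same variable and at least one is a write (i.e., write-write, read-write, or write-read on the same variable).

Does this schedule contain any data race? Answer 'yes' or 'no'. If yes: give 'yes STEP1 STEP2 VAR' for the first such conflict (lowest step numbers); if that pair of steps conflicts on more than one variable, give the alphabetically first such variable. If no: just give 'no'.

Answer: no

Derivation:
Steps 1,2: same thread (A). No race.
Steps 2,3: A(r=z,w=z) vs B(r=y,w=x). No conflict.
Steps 3,4: same thread (B). No race.
Steps 4,5: same thread (B). No race.
Steps 5,6: same thread (B). No race.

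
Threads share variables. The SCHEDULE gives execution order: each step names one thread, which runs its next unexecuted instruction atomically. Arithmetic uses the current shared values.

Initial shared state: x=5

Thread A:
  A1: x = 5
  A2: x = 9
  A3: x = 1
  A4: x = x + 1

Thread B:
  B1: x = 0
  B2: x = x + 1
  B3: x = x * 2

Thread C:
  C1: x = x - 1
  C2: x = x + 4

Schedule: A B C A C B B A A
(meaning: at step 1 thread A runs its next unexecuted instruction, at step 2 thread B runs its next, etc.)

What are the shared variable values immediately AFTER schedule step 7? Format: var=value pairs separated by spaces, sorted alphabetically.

Step 1: thread A executes A1 (x = 5). Shared: x=5. PCs: A@1 B@0 C@0
Step 2: thread B executes B1 (x = 0). Shared: x=0. PCs: A@1 B@1 C@0
Step 3: thread C executes C1 (x = x - 1). Shared: x=-1. PCs: A@1 B@1 C@1
Step 4: thread A executes A2 (x = 9). Shared: x=9. PCs: A@2 B@1 C@1
Step 5: thread C executes C2 (x = x + 4). Shared: x=13. PCs: A@2 B@1 C@2
Step 6: thread B executes B2 (x = x + 1). Shared: x=14. PCs: A@2 B@2 C@2
Step 7: thread B executes B3 (x = x * 2). Shared: x=28. PCs: A@2 B@3 C@2

Answer: x=28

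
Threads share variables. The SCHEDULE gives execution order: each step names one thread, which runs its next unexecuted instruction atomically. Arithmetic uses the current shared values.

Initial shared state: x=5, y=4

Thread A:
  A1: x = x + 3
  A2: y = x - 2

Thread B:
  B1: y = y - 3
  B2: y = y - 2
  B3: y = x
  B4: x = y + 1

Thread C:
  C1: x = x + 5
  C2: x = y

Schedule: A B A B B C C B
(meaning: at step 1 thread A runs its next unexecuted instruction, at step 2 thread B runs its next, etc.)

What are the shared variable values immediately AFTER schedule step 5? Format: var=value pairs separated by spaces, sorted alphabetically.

Step 1: thread A executes A1 (x = x + 3). Shared: x=8 y=4. PCs: A@1 B@0 C@0
Step 2: thread B executes B1 (y = y - 3). Shared: x=8 y=1. PCs: A@1 B@1 C@0
Step 3: thread A executes A2 (y = x - 2). Shared: x=8 y=6. PCs: A@2 B@1 C@0
Step 4: thread B executes B2 (y = y - 2). Shared: x=8 y=4. PCs: A@2 B@2 C@0
Step 5: thread B executes B3 (y = x). Shared: x=8 y=8. PCs: A@2 B@3 C@0

Answer: x=8 y=8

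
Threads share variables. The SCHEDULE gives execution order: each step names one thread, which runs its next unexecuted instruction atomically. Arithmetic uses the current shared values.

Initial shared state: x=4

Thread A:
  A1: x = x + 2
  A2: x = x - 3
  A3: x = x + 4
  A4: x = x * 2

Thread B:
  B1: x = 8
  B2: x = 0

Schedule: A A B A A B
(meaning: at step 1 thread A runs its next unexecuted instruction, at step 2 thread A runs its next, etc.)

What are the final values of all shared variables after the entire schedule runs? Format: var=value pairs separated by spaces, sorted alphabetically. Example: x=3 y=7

Answer: x=0

Derivation:
Step 1: thread A executes A1 (x = x + 2). Shared: x=6. PCs: A@1 B@0
Step 2: thread A executes A2 (x = x - 3). Shared: x=3. PCs: A@2 B@0
Step 3: thread B executes B1 (x = 8). Shared: x=8. PCs: A@2 B@1
Step 4: thread A executes A3 (x = x + 4). Shared: x=12. PCs: A@3 B@1
Step 5: thread A executes A4 (x = x * 2). Shared: x=24. PCs: A@4 B@1
Step 6: thread B executes B2 (x = 0). Shared: x=0. PCs: A@4 B@2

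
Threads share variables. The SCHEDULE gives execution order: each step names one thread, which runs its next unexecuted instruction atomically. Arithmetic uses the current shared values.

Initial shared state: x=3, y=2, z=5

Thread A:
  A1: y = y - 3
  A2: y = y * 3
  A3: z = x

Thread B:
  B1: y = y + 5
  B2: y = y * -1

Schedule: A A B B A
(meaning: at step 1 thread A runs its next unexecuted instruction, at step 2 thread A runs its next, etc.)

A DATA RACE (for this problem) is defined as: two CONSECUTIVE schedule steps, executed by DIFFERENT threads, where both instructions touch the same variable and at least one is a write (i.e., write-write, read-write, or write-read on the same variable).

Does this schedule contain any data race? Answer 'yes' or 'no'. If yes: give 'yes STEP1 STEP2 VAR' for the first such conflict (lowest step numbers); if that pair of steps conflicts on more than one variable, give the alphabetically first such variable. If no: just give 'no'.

Steps 1,2: same thread (A). No race.
Steps 2,3: A(y = y * 3) vs B(y = y + 5). RACE on y (W-W).
Steps 3,4: same thread (B). No race.
Steps 4,5: B(r=y,w=y) vs A(r=x,w=z). No conflict.
First conflict at steps 2,3.

Answer: yes 2 3 y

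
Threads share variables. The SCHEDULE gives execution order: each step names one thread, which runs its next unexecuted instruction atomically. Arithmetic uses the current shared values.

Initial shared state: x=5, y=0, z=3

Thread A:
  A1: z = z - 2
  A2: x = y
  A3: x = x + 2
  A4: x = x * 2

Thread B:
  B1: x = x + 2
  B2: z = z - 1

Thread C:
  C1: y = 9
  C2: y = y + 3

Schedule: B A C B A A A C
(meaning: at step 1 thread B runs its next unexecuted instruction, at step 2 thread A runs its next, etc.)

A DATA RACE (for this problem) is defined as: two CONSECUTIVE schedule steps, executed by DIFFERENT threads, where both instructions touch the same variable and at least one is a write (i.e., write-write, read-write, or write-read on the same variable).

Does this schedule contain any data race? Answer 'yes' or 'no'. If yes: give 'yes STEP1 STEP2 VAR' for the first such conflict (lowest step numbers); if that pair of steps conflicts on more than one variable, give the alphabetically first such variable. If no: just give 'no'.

Steps 1,2: B(r=x,w=x) vs A(r=z,w=z). No conflict.
Steps 2,3: A(r=z,w=z) vs C(r=-,w=y). No conflict.
Steps 3,4: C(r=-,w=y) vs B(r=z,w=z). No conflict.
Steps 4,5: B(r=z,w=z) vs A(r=y,w=x). No conflict.
Steps 5,6: same thread (A). No race.
Steps 6,7: same thread (A). No race.
Steps 7,8: A(r=x,w=x) vs C(r=y,w=y). No conflict.

Answer: no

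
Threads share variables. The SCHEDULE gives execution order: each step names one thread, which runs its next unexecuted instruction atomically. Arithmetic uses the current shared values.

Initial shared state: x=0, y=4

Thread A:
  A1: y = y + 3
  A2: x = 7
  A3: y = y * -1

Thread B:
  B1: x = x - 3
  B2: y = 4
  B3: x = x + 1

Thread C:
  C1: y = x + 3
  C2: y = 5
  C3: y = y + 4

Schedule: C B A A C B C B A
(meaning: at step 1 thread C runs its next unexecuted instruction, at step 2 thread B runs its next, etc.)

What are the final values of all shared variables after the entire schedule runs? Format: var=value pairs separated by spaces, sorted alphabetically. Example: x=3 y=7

Step 1: thread C executes C1 (y = x + 3). Shared: x=0 y=3. PCs: A@0 B@0 C@1
Step 2: thread B executes B1 (x = x - 3). Shared: x=-3 y=3. PCs: A@0 B@1 C@1
Step 3: thread A executes A1 (y = y + 3). Shared: x=-3 y=6. PCs: A@1 B@1 C@1
Step 4: thread A executes A2 (x = 7). Shared: x=7 y=6. PCs: A@2 B@1 C@1
Step 5: thread C executes C2 (y = 5). Shared: x=7 y=5. PCs: A@2 B@1 C@2
Step 6: thread B executes B2 (y = 4). Shared: x=7 y=4. PCs: A@2 B@2 C@2
Step 7: thread C executes C3 (y = y + 4). Shared: x=7 y=8. PCs: A@2 B@2 C@3
Step 8: thread B executes B3 (x = x + 1). Shared: x=8 y=8. PCs: A@2 B@3 C@3
Step 9: thread A executes A3 (y = y * -1). Shared: x=8 y=-8. PCs: A@3 B@3 C@3

Answer: x=8 y=-8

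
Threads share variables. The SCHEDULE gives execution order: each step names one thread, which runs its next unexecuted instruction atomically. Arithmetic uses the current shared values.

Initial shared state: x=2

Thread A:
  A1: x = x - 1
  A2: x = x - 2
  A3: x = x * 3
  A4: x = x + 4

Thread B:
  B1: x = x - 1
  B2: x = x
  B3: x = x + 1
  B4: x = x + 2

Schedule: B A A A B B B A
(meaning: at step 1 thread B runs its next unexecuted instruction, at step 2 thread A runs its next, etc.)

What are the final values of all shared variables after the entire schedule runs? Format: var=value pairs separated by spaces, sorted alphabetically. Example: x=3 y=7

Answer: x=1

Derivation:
Step 1: thread B executes B1 (x = x - 1). Shared: x=1. PCs: A@0 B@1
Step 2: thread A executes A1 (x = x - 1). Shared: x=0. PCs: A@1 B@1
Step 3: thread A executes A2 (x = x - 2). Shared: x=-2. PCs: A@2 B@1
Step 4: thread A executes A3 (x = x * 3). Shared: x=-6. PCs: A@3 B@1
Step 5: thread B executes B2 (x = x). Shared: x=-6. PCs: A@3 B@2
Step 6: thread B executes B3 (x = x + 1). Shared: x=-5. PCs: A@3 B@3
Step 7: thread B executes B4 (x = x + 2). Shared: x=-3. PCs: A@3 B@4
Step 8: thread A executes A4 (x = x + 4). Shared: x=1. PCs: A@4 B@4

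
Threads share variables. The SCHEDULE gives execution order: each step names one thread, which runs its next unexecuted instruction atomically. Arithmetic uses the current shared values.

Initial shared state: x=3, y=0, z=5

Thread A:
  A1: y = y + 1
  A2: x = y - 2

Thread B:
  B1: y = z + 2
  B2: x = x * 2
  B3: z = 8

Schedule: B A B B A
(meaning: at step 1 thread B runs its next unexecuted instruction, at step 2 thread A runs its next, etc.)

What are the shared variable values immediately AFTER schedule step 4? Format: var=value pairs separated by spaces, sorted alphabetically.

Answer: x=6 y=8 z=8

Derivation:
Step 1: thread B executes B1 (y = z + 2). Shared: x=3 y=7 z=5. PCs: A@0 B@1
Step 2: thread A executes A1 (y = y + 1). Shared: x=3 y=8 z=5. PCs: A@1 B@1
Step 3: thread B executes B2 (x = x * 2). Shared: x=6 y=8 z=5. PCs: A@1 B@2
Step 4: thread B executes B3 (z = 8). Shared: x=6 y=8 z=8. PCs: A@1 B@3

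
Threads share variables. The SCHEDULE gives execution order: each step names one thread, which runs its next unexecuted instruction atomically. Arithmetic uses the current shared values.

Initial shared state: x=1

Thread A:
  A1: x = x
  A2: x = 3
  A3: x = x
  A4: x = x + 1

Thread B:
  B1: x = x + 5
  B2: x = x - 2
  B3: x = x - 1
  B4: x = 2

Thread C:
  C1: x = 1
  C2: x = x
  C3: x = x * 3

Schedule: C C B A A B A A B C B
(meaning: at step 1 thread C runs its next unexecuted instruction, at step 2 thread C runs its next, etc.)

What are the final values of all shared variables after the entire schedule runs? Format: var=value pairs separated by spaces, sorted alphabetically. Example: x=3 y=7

Step 1: thread C executes C1 (x = 1). Shared: x=1. PCs: A@0 B@0 C@1
Step 2: thread C executes C2 (x = x). Shared: x=1. PCs: A@0 B@0 C@2
Step 3: thread B executes B1 (x = x + 5). Shared: x=6. PCs: A@0 B@1 C@2
Step 4: thread A executes A1 (x = x). Shared: x=6. PCs: A@1 B@1 C@2
Step 5: thread A executes A2 (x = 3). Shared: x=3. PCs: A@2 B@1 C@2
Step 6: thread B executes B2 (x = x - 2). Shared: x=1. PCs: A@2 B@2 C@2
Step 7: thread A executes A3 (x = x). Shared: x=1. PCs: A@3 B@2 C@2
Step 8: thread A executes A4 (x = x + 1). Shared: x=2. PCs: A@4 B@2 C@2
Step 9: thread B executes B3 (x = x - 1). Shared: x=1. PCs: A@4 B@3 C@2
Step 10: thread C executes C3 (x = x * 3). Shared: x=3. PCs: A@4 B@3 C@3
Step 11: thread B executes B4 (x = 2). Shared: x=2. PCs: A@4 B@4 C@3

Answer: x=2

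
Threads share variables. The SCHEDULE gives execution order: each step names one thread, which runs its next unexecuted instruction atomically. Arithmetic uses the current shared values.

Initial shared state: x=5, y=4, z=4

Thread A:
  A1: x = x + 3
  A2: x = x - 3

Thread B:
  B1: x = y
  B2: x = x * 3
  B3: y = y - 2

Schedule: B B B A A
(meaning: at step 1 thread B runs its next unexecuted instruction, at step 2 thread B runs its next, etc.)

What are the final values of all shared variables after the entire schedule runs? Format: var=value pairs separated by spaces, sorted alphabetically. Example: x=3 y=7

Answer: x=12 y=2 z=4

Derivation:
Step 1: thread B executes B1 (x = y). Shared: x=4 y=4 z=4. PCs: A@0 B@1
Step 2: thread B executes B2 (x = x * 3). Shared: x=12 y=4 z=4. PCs: A@0 B@2
Step 3: thread B executes B3 (y = y - 2). Shared: x=12 y=2 z=4. PCs: A@0 B@3
Step 4: thread A executes A1 (x = x + 3). Shared: x=15 y=2 z=4. PCs: A@1 B@3
Step 5: thread A executes A2 (x = x - 3). Shared: x=12 y=2 z=4. PCs: A@2 B@3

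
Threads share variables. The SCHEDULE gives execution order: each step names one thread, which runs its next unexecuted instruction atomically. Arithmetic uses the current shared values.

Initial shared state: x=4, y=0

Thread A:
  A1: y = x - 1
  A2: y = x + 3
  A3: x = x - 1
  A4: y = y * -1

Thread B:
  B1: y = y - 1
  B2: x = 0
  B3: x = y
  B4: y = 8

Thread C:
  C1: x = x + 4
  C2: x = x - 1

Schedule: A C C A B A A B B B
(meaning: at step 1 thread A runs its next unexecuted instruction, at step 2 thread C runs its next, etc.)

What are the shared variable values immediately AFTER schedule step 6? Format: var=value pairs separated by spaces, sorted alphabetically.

Step 1: thread A executes A1 (y = x - 1). Shared: x=4 y=3. PCs: A@1 B@0 C@0
Step 2: thread C executes C1 (x = x + 4). Shared: x=8 y=3. PCs: A@1 B@0 C@1
Step 3: thread C executes C2 (x = x - 1). Shared: x=7 y=3. PCs: A@1 B@0 C@2
Step 4: thread A executes A2 (y = x + 3). Shared: x=7 y=10. PCs: A@2 B@0 C@2
Step 5: thread B executes B1 (y = y - 1). Shared: x=7 y=9. PCs: A@2 B@1 C@2
Step 6: thread A executes A3 (x = x - 1). Shared: x=6 y=9. PCs: A@3 B@1 C@2

Answer: x=6 y=9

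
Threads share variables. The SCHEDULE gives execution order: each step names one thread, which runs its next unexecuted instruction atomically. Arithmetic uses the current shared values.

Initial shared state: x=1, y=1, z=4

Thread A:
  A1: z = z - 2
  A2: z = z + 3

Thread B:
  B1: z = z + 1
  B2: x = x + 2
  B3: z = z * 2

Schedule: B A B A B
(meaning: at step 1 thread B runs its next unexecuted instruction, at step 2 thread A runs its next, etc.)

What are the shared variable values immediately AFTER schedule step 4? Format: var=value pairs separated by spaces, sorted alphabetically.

Answer: x=3 y=1 z=6

Derivation:
Step 1: thread B executes B1 (z = z + 1). Shared: x=1 y=1 z=5. PCs: A@0 B@1
Step 2: thread A executes A1 (z = z - 2). Shared: x=1 y=1 z=3. PCs: A@1 B@1
Step 3: thread B executes B2 (x = x + 2). Shared: x=3 y=1 z=3. PCs: A@1 B@2
Step 4: thread A executes A2 (z = z + 3). Shared: x=3 y=1 z=6. PCs: A@2 B@2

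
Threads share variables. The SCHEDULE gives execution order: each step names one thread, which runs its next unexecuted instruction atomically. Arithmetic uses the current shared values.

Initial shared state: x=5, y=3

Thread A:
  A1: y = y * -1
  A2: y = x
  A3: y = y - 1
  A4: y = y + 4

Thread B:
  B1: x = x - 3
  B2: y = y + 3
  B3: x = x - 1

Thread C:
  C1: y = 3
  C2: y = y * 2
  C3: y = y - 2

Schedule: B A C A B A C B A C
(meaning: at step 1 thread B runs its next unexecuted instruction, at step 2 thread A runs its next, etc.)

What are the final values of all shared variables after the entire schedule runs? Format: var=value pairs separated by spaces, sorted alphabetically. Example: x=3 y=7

Answer: x=1 y=10

Derivation:
Step 1: thread B executes B1 (x = x - 3). Shared: x=2 y=3. PCs: A@0 B@1 C@0
Step 2: thread A executes A1 (y = y * -1). Shared: x=2 y=-3. PCs: A@1 B@1 C@0
Step 3: thread C executes C1 (y = 3). Shared: x=2 y=3. PCs: A@1 B@1 C@1
Step 4: thread A executes A2 (y = x). Shared: x=2 y=2. PCs: A@2 B@1 C@1
Step 5: thread B executes B2 (y = y + 3). Shared: x=2 y=5. PCs: A@2 B@2 C@1
Step 6: thread A executes A3 (y = y - 1). Shared: x=2 y=4. PCs: A@3 B@2 C@1
Step 7: thread C executes C2 (y = y * 2). Shared: x=2 y=8. PCs: A@3 B@2 C@2
Step 8: thread B executes B3 (x = x - 1). Shared: x=1 y=8. PCs: A@3 B@3 C@2
Step 9: thread A executes A4 (y = y + 4). Shared: x=1 y=12. PCs: A@4 B@3 C@2
Step 10: thread C executes C3 (y = y - 2). Shared: x=1 y=10. PCs: A@4 B@3 C@3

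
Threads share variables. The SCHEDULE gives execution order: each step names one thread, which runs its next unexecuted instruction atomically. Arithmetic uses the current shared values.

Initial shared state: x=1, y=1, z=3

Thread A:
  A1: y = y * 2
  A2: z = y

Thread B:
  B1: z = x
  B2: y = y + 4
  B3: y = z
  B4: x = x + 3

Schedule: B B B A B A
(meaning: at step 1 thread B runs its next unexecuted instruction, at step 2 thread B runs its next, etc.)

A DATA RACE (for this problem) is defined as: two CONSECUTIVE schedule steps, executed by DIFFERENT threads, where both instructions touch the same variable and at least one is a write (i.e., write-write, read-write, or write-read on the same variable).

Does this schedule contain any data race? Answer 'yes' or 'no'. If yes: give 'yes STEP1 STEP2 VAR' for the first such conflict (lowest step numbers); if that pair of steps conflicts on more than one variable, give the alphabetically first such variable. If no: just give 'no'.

Answer: yes 3 4 y

Derivation:
Steps 1,2: same thread (B). No race.
Steps 2,3: same thread (B). No race.
Steps 3,4: B(y = z) vs A(y = y * 2). RACE on y (W-W).
Steps 4,5: A(r=y,w=y) vs B(r=x,w=x). No conflict.
Steps 5,6: B(r=x,w=x) vs A(r=y,w=z). No conflict.
First conflict at steps 3,4.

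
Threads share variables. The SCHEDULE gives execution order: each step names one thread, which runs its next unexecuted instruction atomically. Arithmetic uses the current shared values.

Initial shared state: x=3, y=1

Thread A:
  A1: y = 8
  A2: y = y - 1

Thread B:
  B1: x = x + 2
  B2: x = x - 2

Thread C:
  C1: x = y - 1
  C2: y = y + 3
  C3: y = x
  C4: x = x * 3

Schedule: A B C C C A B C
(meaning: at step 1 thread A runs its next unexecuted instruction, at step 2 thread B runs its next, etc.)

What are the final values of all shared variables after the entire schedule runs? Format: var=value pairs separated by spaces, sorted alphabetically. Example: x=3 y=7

Step 1: thread A executes A1 (y = 8). Shared: x=3 y=8. PCs: A@1 B@0 C@0
Step 2: thread B executes B1 (x = x + 2). Shared: x=5 y=8. PCs: A@1 B@1 C@0
Step 3: thread C executes C1 (x = y - 1). Shared: x=7 y=8. PCs: A@1 B@1 C@1
Step 4: thread C executes C2 (y = y + 3). Shared: x=7 y=11. PCs: A@1 B@1 C@2
Step 5: thread C executes C3 (y = x). Shared: x=7 y=7. PCs: A@1 B@1 C@3
Step 6: thread A executes A2 (y = y - 1). Shared: x=7 y=6. PCs: A@2 B@1 C@3
Step 7: thread B executes B2 (x = x - 2). Shared: x=5 y=6. PCs: A@2 B@2 C@3
Step 8: thread C executes C4 (x = x * 3). Shared: x=15 y=6. PCs: A@2 B@2 C@4

Answer: x=15 y=6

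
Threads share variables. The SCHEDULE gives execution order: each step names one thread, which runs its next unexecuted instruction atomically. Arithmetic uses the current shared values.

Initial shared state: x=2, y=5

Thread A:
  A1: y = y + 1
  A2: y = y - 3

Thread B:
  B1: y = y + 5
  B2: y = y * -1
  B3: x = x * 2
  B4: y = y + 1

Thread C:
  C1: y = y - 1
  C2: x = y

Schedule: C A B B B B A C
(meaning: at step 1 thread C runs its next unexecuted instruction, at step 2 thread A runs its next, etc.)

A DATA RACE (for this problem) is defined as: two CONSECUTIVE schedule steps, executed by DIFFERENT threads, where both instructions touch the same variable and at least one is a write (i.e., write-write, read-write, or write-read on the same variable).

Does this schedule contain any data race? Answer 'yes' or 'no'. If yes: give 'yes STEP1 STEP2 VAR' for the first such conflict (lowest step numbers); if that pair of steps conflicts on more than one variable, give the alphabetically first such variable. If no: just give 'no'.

Steps 1,2: C(y = y - 1) vs A(y = y + 1). RACE on y (W-W).
Steps 2,3: A(y = y + 1) vs B(y = y + 5). RACE on y (W-W).
Steps 3,4: same thread (B). No race.
Steps 4,5: same thread (B). No race.
Steps 5,6: same thread (B). No race.
Steps 6,7: B(y = y + 1) vs A(y = y - 3). RACE on y (W-W).
Steps 7,8: A(y = y - 3) vs C(x = y). RACE on y (W-R).
First conflict at steps 1,2.

Answer: yes 1 2 y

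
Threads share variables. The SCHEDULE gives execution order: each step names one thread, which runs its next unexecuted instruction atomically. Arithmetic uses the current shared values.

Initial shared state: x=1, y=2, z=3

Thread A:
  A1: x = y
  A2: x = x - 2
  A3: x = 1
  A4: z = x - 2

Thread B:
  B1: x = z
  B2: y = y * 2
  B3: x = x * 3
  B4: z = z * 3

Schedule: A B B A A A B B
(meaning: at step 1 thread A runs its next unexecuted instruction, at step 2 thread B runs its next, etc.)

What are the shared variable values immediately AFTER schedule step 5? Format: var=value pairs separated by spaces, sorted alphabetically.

Step 1: thread A executes A1 (x = y). Shared: x=2 y=2 z=3. PCs: A@1 B@0
Step 2: thread B executes B1 (x = z). Shared: x=3 y=2 z=3. PCs: A@1 B@1
Step 3: thread B executes B2 (y = y * 2). Shared: x=3 y=4 z=3. PCs: A@1 B@2
Step 4: thread A executes A2 (x = x - 2). Shared: x=1 y=4 z=3. PCs: A@2 B@2
Step 5: thread A executes A3 (x = 1). Shared: x=1 y=4 z=3. PCs: A@3 B@2

Answer: x=1 y=4 z=3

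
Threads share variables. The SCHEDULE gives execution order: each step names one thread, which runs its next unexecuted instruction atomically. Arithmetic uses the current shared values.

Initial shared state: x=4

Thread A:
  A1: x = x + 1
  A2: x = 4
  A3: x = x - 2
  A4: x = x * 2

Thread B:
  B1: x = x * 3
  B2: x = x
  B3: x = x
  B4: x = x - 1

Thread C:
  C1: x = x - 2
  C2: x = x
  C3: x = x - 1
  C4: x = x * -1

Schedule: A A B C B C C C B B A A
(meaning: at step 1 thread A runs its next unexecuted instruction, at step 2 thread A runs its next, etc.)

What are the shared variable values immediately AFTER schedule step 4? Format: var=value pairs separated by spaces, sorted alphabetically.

Step 1: thread A executes A1 (x = x + 1). Shared: x=5. PCs: A@1 B@0 C@0
Step 2: thread A executes A2 (x = 4). Shared: x=4. PCs: A@2 B@0 C@0
Step 3: thread B executes B1 (x = x * 3). Shared: x=12. PCs: A@2 B@1 C@0
Step 4: thread C executes C1 (x = x - 2). Shared: x=10. PCs: A@2 B@1 C@1

Answer: x=10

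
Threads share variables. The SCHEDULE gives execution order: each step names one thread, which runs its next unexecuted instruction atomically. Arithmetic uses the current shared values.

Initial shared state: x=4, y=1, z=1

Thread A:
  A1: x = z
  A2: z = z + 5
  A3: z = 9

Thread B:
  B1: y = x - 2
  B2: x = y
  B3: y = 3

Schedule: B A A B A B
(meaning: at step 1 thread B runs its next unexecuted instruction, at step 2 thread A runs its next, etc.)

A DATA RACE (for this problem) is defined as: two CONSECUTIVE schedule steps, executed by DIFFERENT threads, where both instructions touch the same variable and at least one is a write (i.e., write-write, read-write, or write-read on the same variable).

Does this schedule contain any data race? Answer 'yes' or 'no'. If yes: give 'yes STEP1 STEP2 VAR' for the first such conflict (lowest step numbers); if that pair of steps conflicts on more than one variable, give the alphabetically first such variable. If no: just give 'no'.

Answer: yes 1 2 x

Derivation:
Steps 1,2: B(y = x - 2) vs A(x = z). RACE on x (R-W).
Steps 2,3: same thread (A). No race.
Steps 3,4: A(r=z,w=z) vs B(r=y,w=x). No conflict.
Steps 4,5: B(r=y,w=x) vs A(r=-,w=z). No conflict.
Steps 5,6: A(r=-,w=z) vs B(r=-,w=y). No conflict.
First conflict at steps 1,2.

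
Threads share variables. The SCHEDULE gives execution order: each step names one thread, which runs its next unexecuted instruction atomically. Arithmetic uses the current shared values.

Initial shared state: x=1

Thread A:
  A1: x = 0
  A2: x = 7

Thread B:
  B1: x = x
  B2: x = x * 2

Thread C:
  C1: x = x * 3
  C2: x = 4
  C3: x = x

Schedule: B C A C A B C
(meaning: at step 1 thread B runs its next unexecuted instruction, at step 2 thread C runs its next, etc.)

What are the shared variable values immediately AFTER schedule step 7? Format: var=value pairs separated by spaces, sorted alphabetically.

Answer: x=14

Derivation:
Step 1: thread B executes B1 (x = x). Shared: x=1. PCs: A@0 B@1 C@0
Step 2: thread C executes C1 (x = x * 3). Shared: x=3. PCs: A@0 B@1 C@1
Step 3: thread A executes A1 (x = 0). Shared: x=0. PCs: A@1 B@1 C@1
Step 4: thread C executes C2 (x = 4). Shared: x=4. PCs: A@1 B@1 C@2
Step 5: thread A executes A2 (x = 7). Shared: x=7. PCs: A@2 B@1 C@2
Step 6: thread B executes B2 (x = x * 2). Shared: x=14. PCs: A@2 B@2 C@2
Step 7: thread C executes C3 (x = x). Shared: x=14. PCs: A@2 B@2 C@3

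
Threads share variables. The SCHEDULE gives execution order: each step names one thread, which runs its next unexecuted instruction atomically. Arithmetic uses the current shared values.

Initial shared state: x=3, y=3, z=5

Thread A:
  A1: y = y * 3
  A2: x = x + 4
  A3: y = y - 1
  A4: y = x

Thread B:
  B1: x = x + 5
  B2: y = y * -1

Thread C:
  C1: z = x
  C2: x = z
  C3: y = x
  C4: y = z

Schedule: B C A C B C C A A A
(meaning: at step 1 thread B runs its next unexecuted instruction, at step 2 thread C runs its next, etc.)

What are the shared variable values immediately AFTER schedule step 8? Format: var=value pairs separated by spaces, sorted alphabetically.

Step 1: thread B executes B1 (x = x + 5). Shared: x=8 y=3 z=5. PCs: A@0 B@1 C@0
Step 2: thread C executes C1 (z = x). Shared: x=8 y=3 z=8. PCs: A@0 B@1 C@1
Step 3: thread A executes A1 (y = y * 3). Shared: x=8 y=9 z=8. PCs: A@1 B@1 C@1
Step 4: thread C executes C2 (x = z). Shared: x=8 y=9 z=8. PCs: A@1 B@1 C@2
Step 5: thread B executes B2 (y = y * -1). Shared: x=8 y=-9 z=8. PCs: A@1 B@2 C@2
Step 6: thread C executes C3 (y = x). Shared: x=8 y=8 z=8. PCs: A@1 B@2 C@3
Step 7: thread C executes C4 (y = z). Shared: x=8 y=8 z=8. PCs: A@1 B@2 C@4
Step 8: thread A executes A2 (x = x + 4). Shared: x=12 y=8 z=8. PCs: A@2 B@2 C@4

Answer: x=12 y=8 z=8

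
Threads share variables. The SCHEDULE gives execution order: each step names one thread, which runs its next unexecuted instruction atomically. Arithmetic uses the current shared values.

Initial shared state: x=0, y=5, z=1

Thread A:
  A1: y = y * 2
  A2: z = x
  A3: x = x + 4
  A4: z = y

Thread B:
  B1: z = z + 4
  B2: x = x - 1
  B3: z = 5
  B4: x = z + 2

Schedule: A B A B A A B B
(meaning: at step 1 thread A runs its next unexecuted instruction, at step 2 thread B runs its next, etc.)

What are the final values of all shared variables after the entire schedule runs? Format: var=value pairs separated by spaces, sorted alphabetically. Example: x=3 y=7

Answer: x=7 y=10 z=5

Derivation:
Step 1: thread A executes A1 (y = y * 2). Shared: x=0 y=10 z=1. PCs: A@1 B@0
Step 2: thread B executes B1 (z = z + 4). Shared: x=0 y=10 z=5. PCs: A@1 B@1
Step 3: thread A executes A2 (z = x). Shared: x=0 y=10 z=0. PCs: A@2 B@1
Step 4: thread B executes B2 (x = x - 1). Shared: x=-1 y=10 z=0. PCs: A@2 B@2
Step 5: thread A executes A3 (x = x + 4). Shared: x=3 y=10 z=0. PCs: A@3 B@2
Step 6: thread A executes A4 (z = y). Shared: x=3 y=10 z=10. PCs: A@4 B@2
Step 7: thread B executes B3 (z = 5). Shared: x=3 y=10 z=5. PCs: A@4 B@3
Step 8: thread B executes B4 (x = z + 2). Shared: x=7 y=10 z=5. PCs: A@4 B@4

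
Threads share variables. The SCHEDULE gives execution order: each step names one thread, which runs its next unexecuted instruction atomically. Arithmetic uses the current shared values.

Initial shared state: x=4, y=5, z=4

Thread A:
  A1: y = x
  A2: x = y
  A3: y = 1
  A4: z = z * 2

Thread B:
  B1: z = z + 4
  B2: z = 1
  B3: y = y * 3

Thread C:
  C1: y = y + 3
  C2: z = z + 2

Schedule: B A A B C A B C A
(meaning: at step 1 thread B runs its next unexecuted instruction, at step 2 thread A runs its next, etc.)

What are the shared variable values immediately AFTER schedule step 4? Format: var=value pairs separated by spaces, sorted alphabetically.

Step 1: thread B executes B1 (z = z + 4). Shared: x=4 y=5 z=8. PCs: A@0 B@1 C@0
Step 2: thread A executes A1 (y = x). Shared: x=4 y=4 z=8. PCs: A@1 B@1 C@0
Step 3: thread A executes A2 (x = y). Shared: x=4 y=4 z=8. PCs: A@2 B@1 C@0
Step 4: thread B executes B2 (z = 1). Shared: x=4 y=4 z=1. PCs: A@2 B@2 C@0

Answer: x=4 y=4 z=1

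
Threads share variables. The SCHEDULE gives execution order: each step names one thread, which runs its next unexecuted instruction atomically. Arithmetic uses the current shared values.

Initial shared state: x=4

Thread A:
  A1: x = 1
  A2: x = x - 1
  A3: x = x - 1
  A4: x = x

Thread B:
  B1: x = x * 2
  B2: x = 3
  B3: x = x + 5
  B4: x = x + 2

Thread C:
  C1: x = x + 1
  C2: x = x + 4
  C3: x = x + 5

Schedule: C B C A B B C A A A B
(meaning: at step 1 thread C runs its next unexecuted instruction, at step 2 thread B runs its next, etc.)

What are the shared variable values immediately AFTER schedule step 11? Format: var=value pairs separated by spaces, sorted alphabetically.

Step 1: thread C executes C1 (x = x + 1). Shared: x=5. PCs: A@0 B@0 C@1
Step 2: thread B executes B1 (x = x * 2). Shared: x=10. PCs: A@0 B@1 C@1
Step 3: thread C executes C2 (x = x + 4). Shared: x=14. PCs: A@0 B@1 C@2
Step 4: thread A executes A1 (x = 1). Shared: x=1. PCs: A@1 B@1 C@2
Step 5: thread B executes B2 (x = 3). Shared: x=3. PCs: A@1 B@2 C@2
Step 6: thread B executes B3 (x = x + 5). Shared: x=8. PCs: A@1 B@3 C@2
Step 7: thread C executes C3 (x = x + 5). Shared: x=13. PCs: A@1 B@3 C@3
Step 8: thread A executes A2 (x = x - 1). Shared: x=12. PCs: A@2 B@3 C@3
Step 9: thread A executes A3 (x = x - 1). Shared: x=11. PCs: A@3 B@3 C@3
Step 10: thread A executes A4 (x = x). Shared: x=11. PCs: A@4 B@3 C@3
Step 11: thread B executes B4 (x = x + 2). Shared: x=13. PCs: A@4 B@4 C@3

Answer: x=13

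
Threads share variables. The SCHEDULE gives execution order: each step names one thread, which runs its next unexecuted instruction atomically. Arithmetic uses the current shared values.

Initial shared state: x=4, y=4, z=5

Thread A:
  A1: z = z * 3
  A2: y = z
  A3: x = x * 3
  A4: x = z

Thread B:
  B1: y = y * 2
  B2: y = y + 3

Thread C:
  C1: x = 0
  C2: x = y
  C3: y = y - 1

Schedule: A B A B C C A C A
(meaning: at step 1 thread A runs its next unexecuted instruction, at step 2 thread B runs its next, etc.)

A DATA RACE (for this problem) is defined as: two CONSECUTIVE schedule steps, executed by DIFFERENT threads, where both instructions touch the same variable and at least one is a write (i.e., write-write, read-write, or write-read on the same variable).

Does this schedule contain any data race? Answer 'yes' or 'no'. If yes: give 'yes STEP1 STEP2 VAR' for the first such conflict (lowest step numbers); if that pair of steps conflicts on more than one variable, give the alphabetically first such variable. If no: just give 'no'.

Steps 1,2: A(r=z,w=z) vs B(r=y,w=y). No conflict.
Steps 2,3: B(y = y * 2) vs A(y = z). RACE on y (W-W).
Steps 3,4: A(y = z) vs B(y = y + 3). RACE on y (W-W).
Steps 4,5: B(r=y,w=y) vs C(r=-,w=x). No conflict.
Steps 5,6: same thread (C). No race.
Steps 6,7: C(x = y) vs A(x = x * 3). RACE on x (W-W).
Steps 7,8: A(r=x,w=x) vs C(r=y,w=y). No conflict.
Steps 8,9: C(r=y,w=y) vs A(r=z,w=x). No conflict.
First conflict at steps 2,3.

Answer: yes 2 3 y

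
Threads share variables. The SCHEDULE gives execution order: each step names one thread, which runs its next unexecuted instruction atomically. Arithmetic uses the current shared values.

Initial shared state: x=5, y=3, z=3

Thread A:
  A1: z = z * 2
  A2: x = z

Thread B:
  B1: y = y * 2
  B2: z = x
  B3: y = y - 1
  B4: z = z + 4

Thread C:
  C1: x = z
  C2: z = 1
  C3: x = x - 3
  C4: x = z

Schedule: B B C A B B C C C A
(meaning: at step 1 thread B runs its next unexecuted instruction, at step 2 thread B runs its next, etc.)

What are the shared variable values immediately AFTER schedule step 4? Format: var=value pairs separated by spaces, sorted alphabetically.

Step 1: thread B executes B1 (y = y * 2). Shared: x=5 y=6 z=3. PCs: A@0 B@1 C@0
Step 2: thread B executes B2 (z = x). Shared: x=5 y=6 z=5. PCs: A@0 B@2 C@0
Step 3: thread C executes C1 (x = z). Shared: x=5 y=6 z=5. PCs: A@0 B@2 C@1
Step 4: thread A executes A1 (z = z * 2). Shared: x=5 y=6 z=10. PCs: A@1 B@2 C@1

Answer: x=5 y=6 z=10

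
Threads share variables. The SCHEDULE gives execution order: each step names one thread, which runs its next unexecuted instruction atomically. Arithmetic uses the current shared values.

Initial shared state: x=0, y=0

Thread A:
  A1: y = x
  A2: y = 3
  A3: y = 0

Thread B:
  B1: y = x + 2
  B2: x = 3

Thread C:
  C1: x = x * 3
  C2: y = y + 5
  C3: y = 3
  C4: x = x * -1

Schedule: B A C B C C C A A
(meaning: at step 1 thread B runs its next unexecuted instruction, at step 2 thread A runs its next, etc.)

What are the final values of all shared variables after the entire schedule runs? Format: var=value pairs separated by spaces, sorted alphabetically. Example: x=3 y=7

Answer: x=-3 y=0

Derivation:
Step 1: thread B executes B1 (y = x + 2). Shared: x=0 y=2. PCs: A@0 B@1 C@0
Step 2: thread A executes A1 (y = x). Shared: x=0 y=0. PCs: A@1 B@1 C@0
Step 3: thread C executes C1 (x = x * 3). Shared: x=0 y=0. PCs: A@1 B@1 C@1
Step 4: thread B executes B2 (x = 3). Shared: x=3 y=0. PCs: A@1 B@2 C@1
Step 5: thread C executes C2 (y = y + 5). Shared: x=3 y=5. PCs: A@1 B@2 C@2
Step 6: thread C executes C3 (y = 3). Shared: x=3 y=3. PCs: A@1 B@2 C@3
Step 7: thread C executes C4 (x = x * -1). Shared: x=-3 y=3. PCs: A@1 B@2 C@4
Step 8: thread A executes A2 (y = 3). Shared: x=-3 y=3. PCs: A@2 B@2 C@4
Step 9: thread A executes A3 (y = 0). Shared: x=-3 y=0. PCs: A@3 B@2 C@4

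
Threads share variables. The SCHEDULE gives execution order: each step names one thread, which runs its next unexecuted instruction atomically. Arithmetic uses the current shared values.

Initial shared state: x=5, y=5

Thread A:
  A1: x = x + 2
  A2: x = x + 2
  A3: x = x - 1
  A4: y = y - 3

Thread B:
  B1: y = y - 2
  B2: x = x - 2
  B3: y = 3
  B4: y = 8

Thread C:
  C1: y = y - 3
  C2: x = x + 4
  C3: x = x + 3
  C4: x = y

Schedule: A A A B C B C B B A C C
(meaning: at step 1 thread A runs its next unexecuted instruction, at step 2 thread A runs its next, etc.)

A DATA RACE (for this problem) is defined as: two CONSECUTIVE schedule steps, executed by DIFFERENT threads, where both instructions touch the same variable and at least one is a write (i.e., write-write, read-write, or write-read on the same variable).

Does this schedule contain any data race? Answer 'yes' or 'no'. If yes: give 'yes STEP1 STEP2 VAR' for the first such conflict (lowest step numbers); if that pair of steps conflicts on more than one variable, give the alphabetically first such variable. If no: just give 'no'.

Steps 1,2: same thread (A). No race.
Steps 2,3: same thread (A). No race.
Steps 3,4: A(r=x,w=x) vs B(r=y,w=y). No conflict.
Steps 4,5: B(y = y - 2) vs C(y = y - 3). RACE on y (W-W).
Steps 5,6: C(r=y,w=y) vs B(r=x,w=x). No conflict.
Steps 6,7: B(x = x - 2) vs C(x = x + 4). RACE on x (W-W).
Steps 7,8: C(r=x,w=x) vs B(r=-,w=y). No conflict.
Steps 8,9: same thread (B). No race.
Steps 9,10: B(y = 8) vs A(y = y - 3). RACE on y (W-W).
Steps 10,11: A(r=y,w=y) vs C(r=x,w=x). No conflict.
Steps 11,12: same thread (C). No race.
First conflict at steps 4,5.

Answer: yes 4 5 y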